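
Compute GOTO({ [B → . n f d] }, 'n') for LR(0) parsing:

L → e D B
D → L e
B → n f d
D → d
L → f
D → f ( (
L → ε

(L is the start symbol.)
{ [B → n . f d] }

GOTO(I, 'n') = CLOSURE({ [A → αX.β] : [A → α.Xβ] ∈ I, X = 'n' })

Items with dot before 'n', with the dot advanced:
  [B → . n f d] → [B → n . f d]
Closure adds nothing (no advanced item has the dot before a non-terminal).

GOTO = { [B → n . f d] }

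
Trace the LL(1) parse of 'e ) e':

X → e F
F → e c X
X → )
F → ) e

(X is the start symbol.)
LL(1) parsing maintains a stack (initially the start symbol over $) and the input. At each step: if the stack top is a terminal, match it against the current input token; if it is a non-terminal N, replace it with the RHS of M[N, lookahead] (the unique production whose predict set contains the lookahead).

Stack is shown with the top on the left.

Stack  Input    Action
----------------------
X $    e ) e $  output X → e F
e F $  e ) e $  match 'e'
F $    ) e $    output F → ) e
) e $  ) e $    match ')'
e $    e $      match 'e'
$      $        accept

The string is accepted.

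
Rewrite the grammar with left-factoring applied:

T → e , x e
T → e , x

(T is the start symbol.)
Left-factoring transforms A → αβ₁ | αβ₂ into A → αA' and A' → β₁ | β₂
(α is the longest common prefix among the alternatives). Repeat until
no nonterminal has two alternatives with a common prefix.

Round 1: T has alternatives sharing prefix 'e , x'. Introduce T': T → e , x T'
  Add: T' → e
  Add: T' → ε

No remaining common prefixes — done.

Resulting grammar:
T → e , x T'
T' → e
T' → ε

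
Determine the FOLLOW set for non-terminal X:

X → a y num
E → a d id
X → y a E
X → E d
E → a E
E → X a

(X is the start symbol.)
{ $, 'a' }

To compute FOLLOW(X), find every occurrence of X on a right-hand side N → α X β: add FIRST(β) \ {ε}, and if β is empty or nullable also add FOLLOW(N). Iterate to a fixed point.

X is the start symbol, so $ ∈ FOLLOW(X).
In E → X a: X is followed by a, add FIRST(a) \ {ε} = { 'a' }

Taking the union: FOLLOW(X) = { $, 'a' }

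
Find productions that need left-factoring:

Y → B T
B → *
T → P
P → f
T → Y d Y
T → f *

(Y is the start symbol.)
Left-factoring is needed when two productions for the same non-terminal
share a common prefix on the right-hand side.

Productions for T:
  T → P
  T → Y d Y
  T → f *

No common prefixes found.

Answer: No, left-factoring is not needed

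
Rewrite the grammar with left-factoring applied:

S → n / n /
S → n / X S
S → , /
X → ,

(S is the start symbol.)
Left-factoring transforms A → αβ₁ | αβ₂ into A → αA' and A' → β₁ | β₂
(α is the longest common prefix among the alternatives). Repeat until
no nonterminal has two alternatives with a common prefix.

Round 1: S has alternatives sharing prefix 'n /'. Introduce S': S → n / S'
  Add: S' → n /
  Add: S' → X S

No remaining common prefixes — done.

Resulting grammar:
S → n / S'
S' → n /
S' → X S
S → , /
X → ,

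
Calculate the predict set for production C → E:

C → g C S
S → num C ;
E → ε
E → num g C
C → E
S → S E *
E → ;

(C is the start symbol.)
PREDICT(C → E) = (FIRST(RHS) \ {ε}) ∪ (FOLLOW(C) if ε ∈ FIRST(RHS), i.e. RHS ⇒* ε)
FIRST(E) = { ';', 'num', ε }
FIRST(E) = { ';', 'num', ε }
ε ∈ FIRST(E) (the right-hand side is nullable), so add FOLLOW(C) = { $, '*', ';', 'num' }
PREDICT(C → E) = { $, '*', ';', 'num' }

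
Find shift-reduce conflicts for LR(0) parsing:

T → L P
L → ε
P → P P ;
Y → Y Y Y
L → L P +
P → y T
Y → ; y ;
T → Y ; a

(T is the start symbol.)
Augment with T' → T and build the canonical LR(0) collection (I0 = CLOSURE({[T' → . T]}), then GOTO on every symbol after a dot until no new states appear). It has 17 states:
  I0: { [L → . L P +], [L → .], [T → . L P], [T → . Y ; a], [T' → . T], [Y → . ; y ;], [Y → . Y Y Y] }  — shift, reduce
  I1: { [Y → ; . y ;] }  — shift
  I2: { [L → L . P +], [P → . P P ;], [P → . y T], [T → L . P] }  — shift
  I3: { [T' → T .] }  — accept
  I4: { [T → Y . ; a], [Y → . ; y ;], [Y → . Y Y Y], [Y → Y . Y Y] }  — shift
  I5: { [T → Y ; . a], [Y → ; . y ;] }  — shift
  I6: { [Y → . ; y ;], [Y → . Y Y Y], [Y → Y . Y Y], [Y → Y Y . Y] }  — shift
  I7: { [Y → . ; y ;], [Y → . Y Y Y], [Y → Y . Y Y], [Y → Y Y . Y], [Y → Y Y Y .] }  — shift, reduce
  I8: { [T → Y ; a .] }  — reduce
  I9: { [Y → ; y . ;] }  — shift
  I10: { [Y → ; y ; .] }  — reduce
  I11: { [L → L P . +], [P → . P P ;], [P → . y T], [P → P . P ;], [T → L P .] }  — shift, reduce
  I12: { [L → . L P +], [L → .], [P → y . T], [T → . L P], [T → . Y ; a], [Y → . ; y ;], [Y → . Y Y Y] }  — shift, reduce
  I13: { [P → y T .] }  — reduce
  I14: { [L → L P + .] }  — reduce
  I15: { [P → . P P ;], [P → . y T], [P → P . P ;], [P → P P . ;] }  — shift
  I16: { [P → P P ; .] }  — reduce

I0 contains reduce item [L → .] and shift item [Y → . ; y ;] — shift-reduce conflict.
I7 contains reduce item [Y → Y Y Y .] and shift item [Y → . ; y ;] — shift-reduce conflict.
I11 contains reduce item [T → L P .] and shift items [L → L P . +], [P → . y T] — shift-reduce conflict.
I12 contains reduce item [L → .] and shift item [Y → . ; y ;] — shift-reduce conflict.

Answer: Yes — I0: [L → .] vs [Y → . ; y ;]; I7: [Y → Y Y Y .] vs [Y → . ; y ;]; I11: [T → L P .] vs [L → L P . +]; I12: [L → .] vs [Y → . ; y ;]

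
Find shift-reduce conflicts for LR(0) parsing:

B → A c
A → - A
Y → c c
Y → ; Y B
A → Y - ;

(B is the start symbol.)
No shift-reduce conflicts

Augment with B' → B and build the canonical LR(0) collection (I0 = CLOSURE({[B' → . B]}), then GOTO on every symbol after a dot until no new states appear). It has 14 states:
  I0: { [A → . - A], [A → . Y - ;], [B → . A c], [B' → . B], [Y → . ; Y B], [Y → . c c] }  — shift
  I1: { [A → - . A], [A → . - A], [A → . Y - ;], [Y → . ; Y B], [Y → . c c] }  — shift
  I2: { [Y → . ; Y B], [Y → . c c], [Y → ; . Y B] }  — shift
  I3: { [B → A . c] }  — shift
  I4: { [B' → B .] }  — accept
  I5: { [A → Y . - ;] }  — shift
  I6: { [Y → c . c] }  — shift
  I7: { [Y → c c .] }  — reduce
  I8: { [A → Y - . ;] }  — shift
  I9: { [A → Y - ; .] }  — reduce
  I10: { [B → A c .] }  — reduce
  I11: { [A → . - A], [A → . Y - ;], [B → . A c], [Y → . ; Y B], [Y → . c c], [Y → ; Y . B] }  — shift
  I12: { [Y → ; Y B .] }  — reduce
  I13: { [A → - A .] }  — reduce

No state contains both a complete item and a shift item.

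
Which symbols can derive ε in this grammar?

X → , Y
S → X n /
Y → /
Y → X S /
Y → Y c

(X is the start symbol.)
There are no ε-productions, so no non-terminal can derive ε.
No non-terminals are nullable.

Answer: None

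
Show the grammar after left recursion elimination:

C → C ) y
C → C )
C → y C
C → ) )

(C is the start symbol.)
C is directly left-recursive. The standard transformation for
  A → A α₁ | ... | A α_m | β₁ | ... | β_n
is
  A  → β₁ A' | ... | β_n A'
  A' → α₁ A' | ... | α_m A' | ε

C → y C becomes C → y C C'
C → ) ) becomes C → ) ) C'
C → C ) y becomes C' → ) y C'
C → C ) becomes C' → ) C'
Add C' → ε

Resulting grammar:
C → y C C'
C → ) ) C'
C' → ) y C'
C' → ) C'
C' → ε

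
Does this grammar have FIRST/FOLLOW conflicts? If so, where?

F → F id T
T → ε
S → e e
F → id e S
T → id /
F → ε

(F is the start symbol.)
Yes. F → F id T with FOLLOW(F) on { 'id' }; F → id e S with FOLLOW(F) on { 'id' }; T → id '/' with FOLLOW(T) on { 'id' }

A FIRST/FOLLOW conflict occurs when a non-terminal N has a nullable alternative N → β (β ⇒* ε) and another alternative N → α with FIRST(α) ∩ FOLLOW(N) ≠ ∅: on such a lookahead the parser cannot decide between expanding α and letting N vanish via β.

Nullable non-terminals: F, T.
FIRST sets used below: FIRST(F) = { 'id', ε }

F: nullable alternative(s) F → ε; FOLLOW(F) = { $, 'id' }
  F → F id T: FIRST \ {ε} = { 'id' } — overlaps FOLLOW(F) on { 'id' }: CONFLICT
  F → id e S: FIRST \ {ε} = { 'id' } — overlaps FOLLOW(F) on { 'id' }: CONFLICT
  F → ε: FIRST \ {ε} = { } — this is the only nullable alternative, skip

T: nullable alternative(s) T → ε; FOLLOW(T) = { $, 'id' }
  T → ε: FIRST \ {ε} = { } — this is the only nullable alternative, skip
  T → id /: FIRST \ {ε} = { 'id' } — overlaps FOLLOW(T) on { 'id' }: CONFLICT

S has no nullable alternative, so no FIRST/FOLLOW check is needed there.

So the grammar has 3 FIRST/FOLLOW conflicts (marked CONFLICT above).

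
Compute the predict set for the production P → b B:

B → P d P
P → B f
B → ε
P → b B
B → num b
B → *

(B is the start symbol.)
PREDICT(P → b B) = (FIRST(RHS) \ {ε}) ∪ (FOLLOW(P) if ε ∈ FIRST(RHS), i.e. RHS ⇒* ε)
FIRST(b B) = { 'b' }
ε ∉ FIRST(b B), so FOLLOW(P) is not added.
PREDICT(P → b B) = { 'b' }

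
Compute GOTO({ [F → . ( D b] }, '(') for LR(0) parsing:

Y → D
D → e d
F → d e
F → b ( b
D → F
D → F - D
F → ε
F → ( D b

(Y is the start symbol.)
{ [D → . F - D], [D → . F], [D → . e d], [F → ( . D b], [F → . ( D b], [F → . b ( b], [F → . d e], [F → .] }

GOTO(I, '(') = CLOSURE({ [A → αX.β] : [A → α.Xβ] ∈ I, X = '(' })

Items with dot before '(', with the dot advanced:
  [F → . ( D b] → [F → ( . D b]
Closure of the advanced items:
  [F → ( . D b] has the dot before D: add [D → . e d], [D → . F], [D → . F - D]
  [D → . F] has the dot before F: add [F → . d e], [F → . b ( b], [F → .], [F → . ( D b]

GOTO = { [D → . F - D], [D → . F], [D → . e d], [F → ( . D b], [F → . ( D b], [F → . b ( b], [F → . d e], [F → .] }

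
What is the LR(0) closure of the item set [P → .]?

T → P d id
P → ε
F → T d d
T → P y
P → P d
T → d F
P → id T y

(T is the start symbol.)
{ [P → .] }

To compute CLOSURE, for each item [A → α.Bβ] where B is a non-terminal, add [B → .γ] for all productions B → γ; repeat for the newly added items until nothing changes.

Start with: [P → .]
The dot is at the end, so nothing is added.

CLOSURE = { [P → .] }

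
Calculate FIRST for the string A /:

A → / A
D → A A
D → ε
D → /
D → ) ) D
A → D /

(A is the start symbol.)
FIRST sets of the non-terminals involved (from the grammar, by fixed-point iteration):
  FIRST(A) = { ')', '/' }

To compute FIRST(A /), process the symbols left to right:
Symbol A is a non-terminal. Add FIRST(A) \ {ε} = { ')', '/' }
A is not nullable (ε ∉ FIRST(A)), so stop here.
FIRST(A /) = { ')', '/' }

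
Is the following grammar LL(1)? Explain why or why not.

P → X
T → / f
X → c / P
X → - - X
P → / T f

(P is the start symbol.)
Yes, the grammar is LL(1).

A grammar is LL(1) if for each non-terminal N with multiple productions, the predict sets of those productions are pairwise disjoint, where PREDICT(N → α) = (FIRST(α) \ {ε}) ∪ (FOLLOW(N) if α ⇒* ε).

Relevant sets:
  FIRST(X) = { '-', 'c' }

For P:
  PREDICT(P → X) = { '-', 'c' }
  PREDICT(P → '/' T f) = { '/' }
For X:
  PREDICT(X → c '/' P) = { 'c' }
  PREDICT(X → '-' '-' X) = { '-' }
T has a single production, so nothing to check there.

All predict sets are disjoint. The grammar IS LL(1).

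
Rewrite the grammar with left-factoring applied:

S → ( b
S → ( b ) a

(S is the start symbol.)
S → ( b S'
S' → ε
S' → ) a

Left-factoring transforms A → αβ₁ | αβ₂ into A → αA' and A' → β₁ | β₂
(α is the longest common prefix among the alternatives). Repeat until
no nonterminal has two alternatives with a common prefix.

Round 1: S has alternatives sharing prefix '( b'. Introduce S': S → ( b S'
  Add: S' → ε
  Add: S' → ) a

No remaining common prefixes — done.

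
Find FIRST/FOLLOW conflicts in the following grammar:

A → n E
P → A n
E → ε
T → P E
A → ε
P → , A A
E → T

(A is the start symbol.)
Yes. A → n E with FOLLOW(A) on { 'n' }; E → T with FOLLOW(E) on { ',', 'n' }

Nullable non-terminals: A, E.
FIRST sets used below: FIRST(T) = { ',', 'n' }

A: nullable alternative(s) A → ε; FOLLOW(A) = { $, ',', 'n' }
  A → n E: FIRST \ {ε} = { 'n' } — overlaps FOLLOW(A) on { 'n' }: CONFLICT
  A → ε: FIRST \ {ε} = { } — this is the only nullable alternative, skip

E: nullable alternative(s) E → ε; FOLLOW(E) = { $, ',', 'n' }
  E → ε: FIRST \ {ε} = { } — this is the only nullable alternative, skip
  E → T: FIRST \ {ε} = { ',', 'n' } — overlaps FOLLOW(E) on { ',', 'n' }: CONFLICT

P, T have no nullable alternative, so no FIRST/FOLLOW check is needed there.

So the grammar has 2 FIRST/FOLLOW conflicts (marked CONFLICT above).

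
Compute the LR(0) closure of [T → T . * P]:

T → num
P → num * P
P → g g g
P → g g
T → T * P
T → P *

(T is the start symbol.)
{ [T → T . * P] }

Start with: [T → T . * P]
The dot precedes the terminal '*', so nothing is added.

CLOSURE = { [T → T . * P] }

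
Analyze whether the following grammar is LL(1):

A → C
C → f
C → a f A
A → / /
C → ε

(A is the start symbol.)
Yes, the grammar is LL(1).

A grammar is LL(1) if for each non-terminal N with multiple productions, the predict sets of those productions are pairwise disjoint, where PREDICT(N → α) = (FIRST(α) \ {ε}) ∪ (FOLLOW(N) if α ⇒* ε).

Relevant sets:
  FIRST(C) = { 'a', 'f', ε }
  FOLLOW(A) = { $ }
  FOLLOW(C) = { $ }

For A:
  PREDICT(A → C) = { $, 'a', 'f' }
  PREDICT(A → '/' '/') = { '/' }
For C:
  PREDICT(C → f) = { 'f' }
  PREDICT(C → a f A) = { 'a' }
  PREDICT(C → ε) = { $ }

All predict sets are disjoint. The grammar IS LL(1).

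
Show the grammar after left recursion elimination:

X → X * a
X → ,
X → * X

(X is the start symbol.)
X → , X'
X → * X X'
X' → * a X'
X' → ε

X is directly left-recursive. The standard transformation for
  A → A α₁ | ... | A α_m | β₁ | ... | β_n
is
  A  → β₁ A' | ... | β_n A'
  A' → α₁ A' | ... | α_m A' | ε

X → , becomes X → , X'
X → * X becomes X → * X X'
X → X * a becomes X' → * a X'
Add X' → ε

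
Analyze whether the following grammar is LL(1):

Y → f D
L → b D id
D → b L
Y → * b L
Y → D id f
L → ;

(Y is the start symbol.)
Yes, the grammar is LL(1).

Relevant sets:
  FIRST(D) = { 'b' }

For Y:
  PREDICT(Y → f D) = { 'f' }
  PREDICT(Y → '*' b L) = { '*' }
  PREDICT(Y → D id f) = { 'b' }
For L:
  PREDICT(L → b D id) = { 'b' }
  PREDICT(L → ';') = { ';' }
D has a single production, so nothing to check there.

All predict sets are disjoint. The grammar IS LL(1).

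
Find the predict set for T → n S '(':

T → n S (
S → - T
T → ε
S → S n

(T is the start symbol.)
PREDICT(T → n S '(') = (FIRST(RHS) \ {ε}) ∪ (FOLLOW(T) if ε ∈ FIRST(RHS), i.e. RHS ⇒* ε)
FIRST(n S '(') = { 'n' }
ε ∉ FIRST(n S '('), so FOLLOW(T) is not added.
PREDICT(T → n S '(') = { 'n' }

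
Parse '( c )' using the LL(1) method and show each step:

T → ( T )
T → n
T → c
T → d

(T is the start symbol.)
Stack is shown with the top on the left.

Stack    Input    Action
------------------------
T $      ( c ) $  output T → ( T )
( T ) $  ( c ) $  match '('
T ) $    c ) $    output T → c
c ) $    c ) $    match 'c'
) $      ) $      match ')'
$        $        accept

The string is accepted.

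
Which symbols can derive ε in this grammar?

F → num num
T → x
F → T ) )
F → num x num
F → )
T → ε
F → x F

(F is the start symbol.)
{ 'T' }

A non-terminal is nullable if it can derive ε (the empty string): either it has an ε-production, or it has a production whose right-hand side consists entirely of nullable non-terminals.

ε-productions: T → ε
So T is immediately nullable.
No further non-terminal can be added: every production for the remaining non-terminals contains a terminal or a non-nullable non-terminal.
Nullable = { 'T' }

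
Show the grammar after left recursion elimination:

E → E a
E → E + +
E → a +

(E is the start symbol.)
E is directly left-recursive. The standard transformation for
  A → A α₁ | ... | A α_m | β₁ | ... | β_n
is
  A  → β₁ A' | ... | β_n A'
  A' → α₁ A' | ... | α_m A' | ε

E → a + becomes E → a + E'
E → E a becomes E' → a E'
E → E + + becomes E' → + + E'
Add E' → ε

Resulting grammar:
E → a + E'
E' → a E'
E' → + + E'
E' → ε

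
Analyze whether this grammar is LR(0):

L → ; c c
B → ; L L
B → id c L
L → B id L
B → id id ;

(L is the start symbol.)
A grammar is LR(0) if no state in the canonical LR(0) collection has:
  - both a shift item (dot before a terminal) and a complete item (shift-reduce conflict), or
  - two or more complete items (reduce-reduce conflict; the accept item [L' → L .] counts as a complete item here).

Augment with L' → L and build the canonical LR(0) collection (I0 = CLOSURE({[L' → . L]}), then GOTO on every symbol after a dot until no new states appear). It has 15 states:
  I0: { [B → . ; L L], [B → . id c L], [B → . id id ;], [L → . ; c c], [L → . B id L], [L' → . L] }  — shift
  I1: { [B → . ; L L], [B → . id c L], [B → . id id ;], [B → ; . L L], [L → . ; c c], [L → . B id L], [L → ; . c c] }  — shift
  I2: { [L → B . id L] }  — shift
  I3: { [L' → L .] }  — accept
  I4: { [B → id . c L], [B → id . id ;] }  — shift
  I5: { [B → . ; L L], [B → . id c L], [B → . id id ;], [B → id c . L], [L → . ; c c], [L → . B id L] }  — shift
  I6: { [B → id id . ;] }  — shift
  I7: { [B → id id ; .] }  — reduce
  I8: { [B → id c L .] }  — reduce
  I9: { [B → . ; L L], [B → . id c L], [B → . id id ;], [L → . ; c c], [L → . B id L], [L → B id . L] }  — shift
  I10: { [L → B id L .] }  — reduce
  I11: { [B → . ; L L], [B → . id c L], [B → . id id ;], [B → ; L . L], [L → . ; c c], [L → . B id L] }  — shift
  I12: { [L → ; c . c] }  — shift
  I13: { [L → ; c c .] }  — reduce
  I14: { [B → ; L L .] }  — reduce

Every state is either a pure shift/goto state or contains exactly one complete item and nothing to shift — no conflicts. The grammar is LR(0).

Answer: Yes, the grammar is LR(0)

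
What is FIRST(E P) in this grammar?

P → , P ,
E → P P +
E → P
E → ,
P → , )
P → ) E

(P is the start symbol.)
FIRST sets of the non-terminals involved (from the grammar, by fixed-point iteration):
  FIRST(E) = { ')', ',' }

To compute FIRST(E P), process the symbols left to right:
Symbol E is a non-terminal. Add FIRST(E) \ {ε} = { ')', ',' }
E is not nullable (ε ∉ FIRST(E)), so stop here.
FIRST(E P) = { ')', ',' }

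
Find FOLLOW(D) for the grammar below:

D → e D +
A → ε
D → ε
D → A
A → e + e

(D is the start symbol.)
{ $, '+' }

D is the start symbol, so $ ∈ FOLLOW(D).
In D → e D +: D is followed by '+', add FIRST('+') \ {ε} = { '+' }

Taking the union: FOLLOW(D) = { $, '+' }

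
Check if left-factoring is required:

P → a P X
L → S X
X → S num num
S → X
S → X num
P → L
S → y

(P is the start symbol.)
Yes, S has productions with common prefix 'X'

Left-factoring is needed when two productions for the same non-terminal
share a common prefix on the right-hand side.

Productions for P:
  P → a P X
  P → L
Productions for S:
  S → X
  S → X num
  S → y

Found common prefix 'X' in productions for S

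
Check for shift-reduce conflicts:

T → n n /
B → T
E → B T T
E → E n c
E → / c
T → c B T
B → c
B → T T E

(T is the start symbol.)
A shift-reduce conflict occurs when an LR(0) state has both:
  - a complete (reduce) item [A → α .] (dot at the end), and
  - a shift item [B → β . c γ] (dot before a terminal).

Augment with T' → T and build the canonical LR(0) collection (I0 = CLOSURE({[T' → . T]}), then GOTO on every symbol after a dot until no new states appear). It has 19 states:
  I0: { [T → . c B T], [T → . n n /], [T' → . T] }  — shift
  I1: { [T' → T .] }  — accept
  I2: { [B → . T T E], [B → . T], [B → . c], [T → . c B T], [T → . n n /], [T → c . B T] }  — shift
  I3: { [T → n . n /] }  — shift
  I4: { [T → n n . /] }  — shift
  I5: { [T → n n / .] }  — reduce
  I6: { [T → . c B T], [T → . n n /], [T → c B . T] }  — shift
  I7: { [B → T . T E], [B → T .], [T → . c B T], [T → . n n /] }  — shift, reduce
  I8: { [B → . T T E], [B → . T], [B → . c], [B → c .], [T → . c B T], [T → . n n /], [T → c . B T] }  — shift, reduce
  I9: { [B → . T T E], [B → . T], [B → . c], [B → T T . E], [E → . / c], [E → . B T T], [E → . E n c], [T → . c B T], [T → . n n /] }  — shift
  I10: { [E → / . c] }  — shift
  I11: { [E → B . T T], [T → . c B T], [T → . n n /] }  — shift
  I12: { [B → T T E .], [E → E . n c] }  — shift, reduce
  I13: { [E → E n . c] }  — shift
  I14: { [E → E n c .] }  — reduce
  I15: { [E → B T . T], [T → . c B T], [T → . n n /] }  — shift
  I16: { [E → B T T .] }  — reduce
  I17: { [E → / c .] }  — reduce
  I18: { [T → c B T .] }  — reduce

I7 contains reduce item [B → T .] and shift items [T → . c B T], [T → . n n /] — shift-reduce conflict.
I8 contains reduce item [B → c .] and shift items [B → . c], [T → . c B T], [T → . n n /] — shift-reduce conflict.
I12 contains reduce item [B → T T E .] and shift item [E → E . n c] — shift-reduce conflict.

Answer: Yes — I7: [B → T .] vs [T → . c B T]; I8: [B → c .] vs [B → . c]; I12: [B → T T E .] vs [E → E . n c]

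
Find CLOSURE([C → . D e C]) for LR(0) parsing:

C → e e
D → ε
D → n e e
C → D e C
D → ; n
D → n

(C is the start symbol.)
{ [C → . D e C], [D → . ; n], [D → . n e e], [D → . n], [D → .] }

Start with: [C → . D e C]
  [C → . D e C] has the dot before D: add [D → .], [D → . n e e], [D → . ; n], [D → . n]
No further items can be added.

CLOSURE = { [C → . D e C], [D → . ; n], [D → . n e e], [D → . n], [D → .] }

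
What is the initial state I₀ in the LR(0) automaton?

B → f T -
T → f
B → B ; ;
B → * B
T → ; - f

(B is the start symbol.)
First, augment the grammar with B' → B
I₀ = CLOSURE({ [B' → . B] }):
  [B' → . B] has the dot before B: add [B → . f T -], [B → . B ; ;], [B → . * B]
No further items can be added.

I₀ = { [B → . * B], [B → . B ; ;], [B → . f T -], [B' → . B] }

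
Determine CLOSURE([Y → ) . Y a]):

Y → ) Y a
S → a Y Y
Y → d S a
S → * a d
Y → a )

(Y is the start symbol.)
{ [Y → ) . Y a], [Y → . ) Y a], [Y → . a )], [Y → . d S a] }

To compute CLOSURE, for each item [A → α.Bβ] where B is a non-terminal, add [B → .γ] for all productions B → γ; repeat for the newly added items until nothing changes.

Start with: [Y → ) . Y a]
  [Y → ) . Y a] has the dot before Y: add [Y → . ) Y a], [Y → . d S a], [Y → . a )]
No further items can be added.

CLOSURE = { [Y → ) . Y a], [Y → . ) Y a], [Y → . a )], [Y → . d S a] }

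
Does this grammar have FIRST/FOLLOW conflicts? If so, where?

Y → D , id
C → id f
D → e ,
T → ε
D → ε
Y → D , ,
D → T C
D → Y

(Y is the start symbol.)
Nullable non-terminals: D, T.
FIRST sets used below: FIRST(T) = { ε }, FIRST(C) = { 'id' }, FIRST(Y) = { ',', 'e', 'id' }

D: nullable alternative(s) D → ε; FOLLOW(D) = { ',' }
  D → e ,: FIRST \ {ε} = { 'e' } — disjoint from FOLLOW(D)
  D → ε: FIRST \ {ε} = { } — this is the only nullable alternative, skip
  D → T C: FIRST \ {ε} = { 'id' } — disjoint from FOLLOW(D)
  D → Y: FIRST \ {ε} = { ',', 'e', 'id' } — overlaps FOLLOW(D) on { ',' }: CONFLICT
T has a nullable alternative but only one production, so nothing to check.

C, Y have no nullable alternative, so no FIRST/FOLLOW check is needed there.

So the grammar has 1 FIRST/FOLLOW conflict (marked CONFLICT above).

Answer: Yes. D → Y with FOLLOW(D) on { ',' }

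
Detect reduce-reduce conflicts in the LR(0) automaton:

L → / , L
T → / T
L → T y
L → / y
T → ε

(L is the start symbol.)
Augment with L' → L and build the canonical LR(0) collection (I0 = CLOSURE({[L' → . L]}), then GOTO on every symbol after a dot until no new states appear). It has 10 states:
  I0: { [L → . / , L], [L → . / y], [L → . T y], [L' → . L], [T → . / T], [T → .] }  — shift, reduce
  I1: { [L → / . , L], [L → / . y], [T → . / T], [T → .], [T → / . T] }  — shift, reduce
  I2: { [L' → L .] }  — accept
  I3: { [L → T . y] }  — shift
  I4: { [L → T y .] }  — reduce
  I5: { [L → . / , L], [L → . / y], [L → . T y], [L → / , . L], [T → . / T], [T → .] }  — shift, reduce
  I6: { [T → . / T], [T → .], [T → / . T] }  — shift, reduce
  I7: { [T → / T .] }  — reduce
  I8: { [L → / y .] }  — reduce
  I9: { [L → / , L .] }  — reduce

No state contains more than one complete item.

Answer: No reduce-reduce conflicts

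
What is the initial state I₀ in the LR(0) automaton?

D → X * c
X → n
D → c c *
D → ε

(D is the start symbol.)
First, augment the grammar with D' → D
I₀ = CLOSURE({ [D' → . D] }):
  [D' → . D] has the dot before D: add [D → . X * c], [D → . c c *], [D → .]
  [D → . X * c] has the dot before X: add [X → . n]
No further items can be added.

I₀ = { [D → . X * c], [D → . c c *], [D → .], [D' → . D], [X → . n] }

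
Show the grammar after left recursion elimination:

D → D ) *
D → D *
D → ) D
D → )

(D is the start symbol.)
D → ) D D'
D → ) D'
D' → ) * D'
D' → * D'
D' → ε

D is directly left-recursive. The standard transformation for
  A → A α₁ | ... | A α_m | β₁ | ... | β_n
is
  A  → β₁ A' | ... | β_n A'
  A' → α₁ A' | ... | α_m A' | ε

D → ) D becomes D → ) D D'
D → ) becomes D → ) D'
D → D ) * becomes D' → ) * D'
D → D * becomes D' → * D'
Add D' → ε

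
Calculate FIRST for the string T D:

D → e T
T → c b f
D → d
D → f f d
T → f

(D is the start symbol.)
{ 'c', 'f' }

FIRST sets of the non-terminals involved (from the grammar, by fixed-point iteration):
  FIRST(T) = { 'c', 'f' }

To compute FIRST(T D), process the symbols left to right:
Symbol T is a non-terminal. Add FIRST(T) \ {ε} = { 'c', 'f' }
T is not nullable (ε ∉ FIRST(T)), so stop here.
FIRST(T D) = { 'c', 'f' }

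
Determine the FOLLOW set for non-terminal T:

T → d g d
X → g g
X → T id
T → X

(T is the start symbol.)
{ $, 'id' }

To compute FOLLOW(T), find every occurrence of T on a right-hand side N → α T β: add FIRST(β) \ {ε}, and if β is empty or nullable also add FOLLOW(N). Iterate to a fixed point.

T is the start symbol, so $ ∈ FOLLOW(T).
In X → T id: T is followed by id, add FIRST(id) \ {ε} = { 'id' }

Taking the union: FOLLOW(T) = { $, 'id' }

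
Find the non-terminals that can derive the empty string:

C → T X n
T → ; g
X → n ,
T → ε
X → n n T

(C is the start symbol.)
A non-terminal is nullable if it can derive ε (the empty string): either it has an ε-production, or it has a production whose right-hand side consists entirely of nullable non-terminals.

ε-productions: T → ε
So T is immediately nullable.
No further non-terminal can be added: every production for the remaining non-terminals contains a terminal or a non-nullable non-terminal.
Nullable = { 'T' }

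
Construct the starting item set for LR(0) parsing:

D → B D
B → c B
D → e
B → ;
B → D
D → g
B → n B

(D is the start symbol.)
First, augment the grammar with D' → D
I₀ = CLOSURE({ [D' → . D] }):
  [D' → . D] has the dot before D: add [D → . B D], [D → . e], [D → . g]
  [D → . B D] has the dot before B: add [B → . c B], [B → . ;], [B → . D], [B → . n B]
No further items can be added.

I₀ = { [B → . ;], [B → . D], [B → . c B], [B → . n B], [D → . B D], [D → . e], [D → . g], [D' → . D] }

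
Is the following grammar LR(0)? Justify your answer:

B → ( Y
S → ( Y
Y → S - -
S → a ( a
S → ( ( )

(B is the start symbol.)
Augment with B' → B and build the canonical LR(0) collection (I0 = CLOSURE({[B' → . B]}), then GOTO on every symbol after a dot until no new states appear). It has 14 states:
  I0: { [B → . ( Y], [B' → . B] }  — shift
  I1: { [B → ( . Y], [S → . ( ( )], [S → . ( Y], [S → . a ( a], [Y → . S - -] }  — shift
  I2: { [B' → B .] }  — accept
  I3: { [S → ( . ( )], [S → ( . Y], [S → . ( ( )], [S → . ( Y], [S → . a ( a], [Y → . S - -] }  — shift
  I4: { [Y → S . - -] }  — shift
  I5: { [B → ( Y .] }  — reduce
  I6: { [S → a . ( a] }  — shift
  I7: { [S → a ( . a] }  — shift
  I8: { [S → a ( a .] }  — reduce
  I9: { [Y → S - . -] }  — shift
  I10: { [Y → S - - .] }  — reduce
  I11: { [S → ( ( . )], [S → ( . ( )], [S → ( . Y], [S → . ( ( )], [S → . ( Y], [S → . a ( a], [Y → . S - -] }  — shift
  I12: { [S → ( Y .] }  — reduce
  I13: { [S → ( ( ) .] }  — reduce

Every state is either a pure shift/goto state or contains exactly one complete item and nothing to shift — no conflicts. The grammar is LR(0).

Answer: Yes, the grammar is LR(0)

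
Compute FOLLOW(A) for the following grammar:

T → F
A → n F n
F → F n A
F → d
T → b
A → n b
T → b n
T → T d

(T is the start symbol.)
In F → F n A: A is at the end, add FOLLOW(F)

The FOLLOW sets referred to above (computed the same way, to a fixed point):
  FOLLOW(F) = { $, 'd', 'n' }

Taking the union: FOLLOW(A) = { $, 'd', 'n' }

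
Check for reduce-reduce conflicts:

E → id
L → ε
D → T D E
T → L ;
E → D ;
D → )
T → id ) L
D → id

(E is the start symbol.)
A reduce-reduce conflict occurs when an LR(0) state has two complete items [A → α .] and [B → β .] — both call for a reduction, and with no lookahead the parser cannot choose between them.

Augment with E' → E and build the canonical LR(0) collection (I0 = CLOSURE({[E' → . E]}), then GOTO on every symbol after a dot until no new states appear). It has 14 states:
  I0: { [D → . )], [D → . T D E], [D → . id], [E → . D ;], [E → . id], [E' → . E], [L → .], [T → . L ;], [T → . id ) L] }  — shift, reduce
  I1: { [D → ) .] }  — reduce
  I2: { [E → D . ;] }  — shift
  I3: { [E' → E .] }  — accept
  I4: { [T → L . ;] }  — shift
  I5: { [D → . )], [D → . T D E], [D → . id], [D → T . D E], [L → .], [T → . L ;], [T → . id ) L] }  — shift, reduce
  I6: { [D → id .], [E → id .], [T → id . ) L] }  — shift, 2 reduces
  I7: { [L → .], [T → id ) . L] }  — reduce
  I8: { [T → id ) L .] }  — reduce
  I9: { [D → . )], [D → . T D E], [D → . id], [D → T D . E], [E → . D ;], [E → . id], [L → .], [T → . L ;], [T → . id ) L] }  — shift, reduce
  I10: { [D → id .], [T → id . ) L] }  — shift, reduce
  I11: { [D → T D E .] }  — reduce
  I12: { [T → L ; .] }  — reduce
  I13: { [E → D ; .] }  — reduce

I6 contains complete items [D → id .], [E → id .] — reduce-reduce conflict.

Answer: Yes — I6: [D → id .] vs [E → id .]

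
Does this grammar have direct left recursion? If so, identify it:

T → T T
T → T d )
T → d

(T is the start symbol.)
Yes, T is left-recursive

Direct left recursion occurs when N → N α for some non-terminal N (the right-hand side begins with the left-hand side itself).

T → T T: LEFT RECURSIVE (starts with T)
T → T d ): LEFT RECURSIVE (starts with T)
T → d: starts with d

The grammar has direct left recursion on: T.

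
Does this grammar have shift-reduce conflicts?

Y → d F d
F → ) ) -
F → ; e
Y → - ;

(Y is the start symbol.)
Augment with Y' → Y and build the canonical LR(0) collection (I0 = CLOSURE({[Y' → . Y]}), then GOTO on every symbol after a dot until no new states appear). It has 12 states:
  I0: { [Y → . - ;], [Y → . d F d], [Y' → . Y] }  — shift
  I1: { [Y → - . ;] }  — shift
  I2: { [Y' → Y .] }  — accept
  I3: { [F → . ) ) -], [F → . ; e], [Y → d . F d] }  — shift
  I4: { [F → ) . ) -] }  — shift
  I5: { [F → ; . e] }  — shift
  I6: { [Y → d F . d] }  — shift
  I7: { [Y → d F d .] }  — reduce
  I8: { [F → ; e .] }  — reduce
  I9: { [F → ) ) . -] }  — shift
  I10: { [F → ) ) - .] }  — reduce
  I11: { [Y → - ; .] }  — reduce

No state contains both a complete item and a shift item.

Answer: No shift-reduce conflicts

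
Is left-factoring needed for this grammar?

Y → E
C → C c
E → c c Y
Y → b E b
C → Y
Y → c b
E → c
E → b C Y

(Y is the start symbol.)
Yes, E has productions with common prefix 'c'

Left-factoring is needed when two productions for the same non-terminal
share a common prefix on the right-hand side.

Productions for Y:
  Y → E
  Y → b E b
  Y → c b
Productions for C:
  C → C c
  C → Y
Productions for E:
  E → c c Y
  E → c
  E → b C Y

Found common prefix 'c' in productions for E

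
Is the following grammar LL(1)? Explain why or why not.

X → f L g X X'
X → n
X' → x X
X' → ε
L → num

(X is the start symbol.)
No. Predict set conflict for X': { 'x' }

Relevant sets:
  FOLLOW(X') = { $, 'x' }

For X:
  PREDICT(X → f L g X X') = { 'f' }
  PREDICT(X → n) = { 'n' }
For X':
  PREDICT(X' → x X) = { 'x' }
  PREDICT(X' → ε) = { $, 'x' }
L has a single production, so nothing to check there.

Conflict found: Predict set conflict for X': { 'x' }
The grammar is NOT LL(1).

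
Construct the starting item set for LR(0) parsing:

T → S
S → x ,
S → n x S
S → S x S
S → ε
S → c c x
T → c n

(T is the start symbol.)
{ [S → . S x S], [S → . c c x], [S → . n x S], [S → . x ,], [S → .], [T → . S], [T → . c n], [T' → . T] }

First, augment the grammar with T' → T
I₀ = CLOSURE({ [T' → . T] }):
  [T' → . T] has the dot before T: add [T → . S], [T → . c n]
  [T → . S] has the dot before S: add [S → . x ,], [S → . n x S], [S → . S x S], [S → .], [S → . c c x]
No further items can be added.

I₀ = { [S → . S x S], [S → . c c x], [S → . n x S], [S → . x ,], [S → .], [T → . S], [T → . c n], [T' → . T] }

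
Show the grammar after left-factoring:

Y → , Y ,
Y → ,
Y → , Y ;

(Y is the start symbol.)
Y → , Y'
Y' → Y Y''
Y'' → ,
Y'' → ;
Y' → ε

Left-factoring transforms A → αβ₁ | αβ₂ into A → αA' and A' → β₁ | β₂
(α is the longest common prefix among the alternatives). Repeat until
no nonterminal has two alternatives with a common prefix.

Round 1: Y has alternatives sharing prefix ','. Introduce Y': Y → , Y'
  Add: Y' → Y ,
  Add: Y' → ε
  Add: Y' → Y ;

Round 2: Y' has alternatives sharing prefix 'Y'. Introduce Y'': Y' → Y Y''
  Add: Y'' → ,
  Add: Y'' → ;

No remaining common prefixes — done.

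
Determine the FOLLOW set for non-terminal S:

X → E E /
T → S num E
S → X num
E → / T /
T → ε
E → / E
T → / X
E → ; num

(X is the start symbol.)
To compute FOLLOW(S), find every occurrence of S on a right-hand side N → α S β: add FIRST(β) \ {ε}, and if β is empty or nullable also add FOLLOW(N). Iterate to a fixed point.

In T → S num E: S is followed by num E, add FIRST(num E) \ {ε} = { 'num' }

Taking the union: FOLLOW(S) = { 'num' }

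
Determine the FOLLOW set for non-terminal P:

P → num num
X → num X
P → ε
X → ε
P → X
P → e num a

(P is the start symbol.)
To compute FOLLOW(P), find every occurrence of P on a right-hand side N → α P β: add FIRST(β) \ {ε}, and if β is empty or nullable also add FOLLOW(N). Iterate to a fixed point.

P is the start symbol, so $ ∈ FOLLOW(P).
P does not occur on any right-hand side.

Taking the union: FOLLOW(P) = { $ }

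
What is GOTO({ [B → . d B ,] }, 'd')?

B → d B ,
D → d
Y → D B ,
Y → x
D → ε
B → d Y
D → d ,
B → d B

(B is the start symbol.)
{ [B → . d B ,], [B → . d B], [B → . d Y], [B → d . B ,] }

GOTO(I, 'd') = CLOSURE({ [A → αX.β] : [A → α.Xβ] ∈ I, X = 'd' })

Items with dot before 'd', with the dot advanced:
  [B → . d B ,] → [B → d . B ,]
Closure of the advanced items:
  [B → d . B ,] has the dot before B: add [B → . d B ,], [B → . d Y], [B → . d B]

GOTO = { [B → . d B ,], [B → . d B], [B → . d Y], [B → d . B ,] }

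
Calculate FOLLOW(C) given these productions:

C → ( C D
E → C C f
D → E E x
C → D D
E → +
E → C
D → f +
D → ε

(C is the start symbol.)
To compute FOLLOW(C), find every occurrence of C on a right-hand side N → α C β: add FIRST(β) \ {ε}, and if β is empty or nullable also add FOLLOW(N). Iterate to a fixed point.

C is the start symbol, so $ ∈ FOLLOW(C).
In C → ( C D: C is followed by D, add FIRST(D) \ {ε} = { '(', '+', 'f', 'x' }
  D is nullable, so FOLLOW(C) is also included — that is the set being defined, nothing new
In E → C C f: C is followed by C f, add FIRST(C f) \ {ε} = { '(', '+', 'f', 'x' }
In E → C C f: C is followed by f, add FIRST(f) \ {ε} = { 'f' }
In E → C: C is at the end, add FOLLOW(E)

The FOLLOW sets referred to above (computed the same way, to a fixed point):
  FOLLOW(E) = { '(', '+', 'f', 'x' }

Taking the union: FOLLOW(C) = { $, '(', '+', 'f', 'x' }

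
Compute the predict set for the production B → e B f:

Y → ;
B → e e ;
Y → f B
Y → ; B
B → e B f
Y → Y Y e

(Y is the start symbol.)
PREDICT(B → e B f) = (FIRST(RHS) \ {ε}) ∪ (FOLLOW(B) if ε ∈ FIRST(RHS), i.e. RHS ⇒* ε)
FIRST(e B f) = { 'e' }
ε ∉ FIRST(e B f), so FOLLOW(B) is not added.
PREDICT(B → e B f) = { 'e' }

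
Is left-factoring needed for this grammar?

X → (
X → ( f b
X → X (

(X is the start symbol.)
Left-factoring is needed when two productions for the same non-terminal
share a common prefix on the right-hand side.

Productions for X:
  X → (
  X → ( f b
  X → X (

Found common prefix '(' in productions for X

Answer: Yes, X has productions with common prefix '('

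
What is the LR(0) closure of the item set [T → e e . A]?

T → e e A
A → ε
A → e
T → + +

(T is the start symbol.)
{ [A → . e], [A → .], [T → e e . A] }

To compute CLOSURE, for each item [A → α.Bβ] where B is a non-terminal, add [B → .γ] for all productions B → γ; repeat for the newly added items until nothing changes.

Start with: [T → e e . A]
  [T → e e . A] has the dot before A: add [A → .], [A → . e]
No further items can be added.

CLOSURE = { [A → . e], [A → .], [T → e e . A] }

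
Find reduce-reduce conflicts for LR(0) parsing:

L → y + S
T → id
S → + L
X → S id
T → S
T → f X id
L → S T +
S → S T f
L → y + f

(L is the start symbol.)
Yes — I15: [T → id .] vs [X → S id .]

Augment with L' → L and build the canonical LR(0) collection (I0 = CLOSURE({[L' → . L]}), then GOTO on every symbol after a dot until no new states appear). It has 20 states:
  I0: { [L → . S T +], [L → . y + S], [L → . y + f], [L' → . L], [S → . + L], [S → . S T f] }  — shift
  I1: { [L → . S T +], [L → . y + S], [L → . y + f], [S → + . L], [S → . + L], [S → . S T f] }  — shift
  I2: { [L' → L .] }  — accept
  I3: { [L → S . T +], [S → . + L], [S → . S T f], [S → S . T f], [T → . S], [T → . f X id], [T → . id] }  — shift
  I4: { [L → y . + S], [L → y . + f] }  — shift
  I5: { [L → y + . S], [L → y + . f], [S → . + L], [S → . S T f] }  — shift
  I6: { [L → y + S .], [S → . + L], [S → . S T f], [S → S . T f], [T → . S], [T → . f X id], [T → . id] }  — shift, reduce
  I7: { [L → y + f .] }  — reduce
  I8: { [S → . + L], [S → . S T f], [S → S . T f], [T → . S], [T → . f X id], [T → . id], [T → S .] }  — shift, reduce
  I9: { [S → S T . f] }  — shift
  I10: { [S → . + L], [S → . S T f], [T → f . X id], [X → . S id] }  — shift
  I11: { [T → id .] }  — reduce
  I12: { [S → . + L], [S → . S T f], [S → S . T f], [T → . S], [T → . f X id], [T → . id], [X → S . id] }  — shift
  I13: { [T → f X . id] }  — shift
  I14: { [T → f X id .] }  — reduce
  I15: { [T → id .], [X → S id .] }  — 2 reduces
  I16: { [S → S T f .] }  — reduce
  I17: { [L → S T . +], [S → S T . f] }  — shift
  I18: { [L → S T + .] }  — reduce
  I19: { [S → + L .] }  — reduce

I15 contains complete items [T → id .], [X → S id .] — reduce-reduce conflict.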